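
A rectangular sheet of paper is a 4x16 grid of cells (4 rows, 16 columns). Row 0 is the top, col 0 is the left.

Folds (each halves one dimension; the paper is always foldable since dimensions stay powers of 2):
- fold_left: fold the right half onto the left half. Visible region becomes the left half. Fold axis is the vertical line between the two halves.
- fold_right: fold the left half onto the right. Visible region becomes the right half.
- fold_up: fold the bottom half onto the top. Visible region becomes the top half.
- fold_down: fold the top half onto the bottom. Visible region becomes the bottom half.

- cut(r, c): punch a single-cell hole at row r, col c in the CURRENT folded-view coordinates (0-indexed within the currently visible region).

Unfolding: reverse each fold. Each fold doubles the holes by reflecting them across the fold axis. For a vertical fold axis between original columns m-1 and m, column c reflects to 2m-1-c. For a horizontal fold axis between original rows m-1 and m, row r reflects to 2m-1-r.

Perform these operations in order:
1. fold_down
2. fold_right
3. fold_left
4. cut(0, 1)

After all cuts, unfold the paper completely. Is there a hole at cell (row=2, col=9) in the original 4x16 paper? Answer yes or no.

Answer: yes

Derivation:
Op 1 fold_down: fold axis h@2; visible region now rows[2,4) x cols[0,16) = 2x16
Op 2 fold_right: fold axis v@8; visible region now rows[2,4) x cols[8,16) = 2x8
Op 3 fold_left: fold axis v@12; visible region now rows[2,4) x cols[8,12) = 2x4
Op 4 cut(0, 1): punch at orig (2,9); cuts so far [(2, 9)]; region rows[2,4) x cols[8,12) = 2x4
Unfold 1 (reflect across v@12): 2 holes -> [(2, 9), (2, 14)]
Unfold 2 (reflect across v@8): 4 holes -> [(2, 1), (2, 6), (2, 9), (2, 14)]
Unfold 3 (reflect across h@2): 8 holes -> [(1, 1), (1, 6), (1, 9), (1, 14), (2, 1), (2, 6), (2, 9), (2, 14)]
Holes: [(1, 1), (1, 6), (1, 9), (1, 14), (2, 1), (2, 6), (2, 9), (2, 14)]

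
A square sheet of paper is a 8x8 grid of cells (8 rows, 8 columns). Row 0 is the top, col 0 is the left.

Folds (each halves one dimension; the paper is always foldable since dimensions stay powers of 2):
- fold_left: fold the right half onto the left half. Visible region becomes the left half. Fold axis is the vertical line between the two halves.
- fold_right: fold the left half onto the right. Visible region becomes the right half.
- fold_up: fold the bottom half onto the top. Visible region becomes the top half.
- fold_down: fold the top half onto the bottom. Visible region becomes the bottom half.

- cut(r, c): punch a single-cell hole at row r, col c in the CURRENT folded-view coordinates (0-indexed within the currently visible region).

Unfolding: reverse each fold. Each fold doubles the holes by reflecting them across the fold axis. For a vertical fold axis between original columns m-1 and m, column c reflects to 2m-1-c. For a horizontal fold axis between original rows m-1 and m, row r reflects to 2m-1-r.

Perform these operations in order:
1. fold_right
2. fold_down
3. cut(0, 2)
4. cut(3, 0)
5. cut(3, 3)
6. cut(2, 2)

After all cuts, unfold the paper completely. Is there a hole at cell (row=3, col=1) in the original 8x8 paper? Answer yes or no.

Op 1 fold_right: fold axis v@4; visible region now rows[0,8) x cols[4,8) = 8x4
Op 2 fold_down: fold axis h@4; visible region now rows[4,8) x cols[4,8) = 4x4
Op 3 cut(0, 2): punch at orig (4,6); cuts so far [(4, 6)]; region rows[4,8) x cols[4,8) = 4x4
Op 4 cut(3, 0): punch at orig (7,4); cuts so far [(4, 6), (7, 4)]; region rows[4,8) x cols[4,8) = 4x4
Op 5 cut(3, 3): punch at orig (7,7); cuts so far [(4, 6), (7, 4), (7, 7)]; region rows[4,8) x cols[4,8) = 4x4
Op 6 cut(2, 2): punch at orig (6,6); cuts so far [(4, 6), (6, 6), (7, 4), (7, 7)]; region rows[4,8) x cols[4,8) = 4x4
Unfold 1 (reflect across h@4): 8 holes -> [(0, 4), (0, 7), (1, 6), (3, 6), (4, 6), (6, 6), (7, 4), (7, 7)]
Unfold 2 (reflect across v@4): 16 holes -> [(0, 0), (0, 3), (0, 4), (0, 7), (1, 1), (1, 6), (3, 1), (3, 6), (4, 1), (4, 6), (6, 1), (6, 6), (7, 0), (7, 3), (7, 4), (7, 7)]
Holes: [(0, 0), (0, 3), (0, 4), (0, 7), (1, 1), (1, 6), (3, 1), (3, 6), (4, 1), (4, 6), (6, 1), (6, 6), (7, 0), (7, 3), (7, 4), (7, 7)]

Answer: yes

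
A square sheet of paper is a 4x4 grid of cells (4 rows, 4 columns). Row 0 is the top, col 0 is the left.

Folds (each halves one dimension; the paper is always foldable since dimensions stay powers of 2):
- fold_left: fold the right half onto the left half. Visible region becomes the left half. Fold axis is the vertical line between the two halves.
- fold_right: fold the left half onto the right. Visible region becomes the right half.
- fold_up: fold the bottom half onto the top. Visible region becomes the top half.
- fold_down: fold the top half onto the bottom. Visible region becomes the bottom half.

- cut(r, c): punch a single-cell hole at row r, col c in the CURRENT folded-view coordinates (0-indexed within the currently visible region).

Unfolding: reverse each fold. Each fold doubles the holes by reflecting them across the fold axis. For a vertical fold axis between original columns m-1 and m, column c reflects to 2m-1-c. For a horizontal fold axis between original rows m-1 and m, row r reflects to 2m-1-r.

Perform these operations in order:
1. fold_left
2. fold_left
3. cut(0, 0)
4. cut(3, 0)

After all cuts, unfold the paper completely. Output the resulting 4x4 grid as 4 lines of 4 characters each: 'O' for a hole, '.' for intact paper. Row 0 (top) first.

Op 1 fold_left: fold axis v@2; visible region now rows[0,4) x cols[0,2) = 4x2
Op 2 fold_left: fold axis v@1; visible region now rows[0,4) x cols[0,1) = 4x1
Op 3 cut(0, 0): punch at orig (0,0); cuts so far [(0, 0)]; region rows[0,4) x cols[0,1) = 4x1
Op 4 cut(3, 0): punch at orig (3,0); cuts so far [(0, 0), (3, 0)]; region rows[0,4) x cols[0,1) = 4x1
Unfold 1 (reflect across v@1): 4 holes -> [(0, 0), (0, 1), (3, 0), (3, 1)]
Unfold 2 (reflect across v@2): 8 holes -> [(0, 0), (0, 1), (0, 2), (0, 3), (3, 0), (3, 1), (3, 2), (3, 3)]

Answer: OOOO
....
....
OOOO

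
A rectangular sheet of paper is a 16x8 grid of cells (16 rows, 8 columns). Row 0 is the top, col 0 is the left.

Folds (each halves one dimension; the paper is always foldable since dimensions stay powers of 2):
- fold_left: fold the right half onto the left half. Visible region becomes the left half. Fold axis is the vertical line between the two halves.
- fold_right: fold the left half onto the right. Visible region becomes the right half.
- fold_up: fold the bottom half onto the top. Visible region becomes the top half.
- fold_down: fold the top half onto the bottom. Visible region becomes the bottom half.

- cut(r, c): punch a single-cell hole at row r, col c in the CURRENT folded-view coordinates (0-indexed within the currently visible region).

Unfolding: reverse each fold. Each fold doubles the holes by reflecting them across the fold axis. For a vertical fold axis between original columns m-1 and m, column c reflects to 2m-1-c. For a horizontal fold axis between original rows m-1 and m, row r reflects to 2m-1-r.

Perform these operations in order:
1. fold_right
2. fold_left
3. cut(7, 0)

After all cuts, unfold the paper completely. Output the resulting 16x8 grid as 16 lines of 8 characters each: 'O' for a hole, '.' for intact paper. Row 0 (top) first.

Op 1 fold_right: fold axis v@4; visible region now rows[0,16) x cols[4,8) = 16x4
Op 2 fold_left: fold axis v@6; visible region now rows[0,16) x cols[4,6) = 16x2
Op 3 cut(7, 0): punch at orig (7,4); cuts so far [(7, 4)]; region rows[0,16) x cols[4,6) = 16x2
Unfold 1 (reflect across v@6): 2 holes -> [(7, 4), (7, 7)]
Unfold 2 (reflect across v@4): 4 holes -> [(7, 0), (7, 3), (7, 4), (7, 7)]

Answer: ........
........
........
........
........
........
........
O..OO..O
........
........
........
........
........
........
........
........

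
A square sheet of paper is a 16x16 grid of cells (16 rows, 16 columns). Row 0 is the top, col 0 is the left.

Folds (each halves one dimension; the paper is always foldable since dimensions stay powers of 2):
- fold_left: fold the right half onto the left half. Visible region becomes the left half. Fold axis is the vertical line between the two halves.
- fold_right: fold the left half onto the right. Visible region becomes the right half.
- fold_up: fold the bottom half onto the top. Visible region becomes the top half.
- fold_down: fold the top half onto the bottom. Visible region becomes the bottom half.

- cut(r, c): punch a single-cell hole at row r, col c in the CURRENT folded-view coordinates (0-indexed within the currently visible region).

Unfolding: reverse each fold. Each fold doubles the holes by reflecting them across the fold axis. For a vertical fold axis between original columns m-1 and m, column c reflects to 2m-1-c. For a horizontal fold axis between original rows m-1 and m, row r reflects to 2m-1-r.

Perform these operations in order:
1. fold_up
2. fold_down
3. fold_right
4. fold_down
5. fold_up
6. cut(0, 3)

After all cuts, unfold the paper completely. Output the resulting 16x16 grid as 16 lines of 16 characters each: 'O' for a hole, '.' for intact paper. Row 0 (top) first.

Op 1 fold_up: fold axis h@8; visible region now rows[0,8) x cols[0,16) = 8x16
Op 2 fold_down: fold axis h@4; visible region now rows[4,8) x cols[0,16) = 4x16
Op 3 fold_right: fold axis v@8; visible region now rows[4,8) x cols[8,16) = 4x8
Op 4 fold_down: fold axis h@6; visible region now rows[6,8) x cols[8,16) = 2x8
Op 5 fold_up: fold axis h@7; visible region now rows[6,7) x cols[8,16) = 1x8
Op 6 cut(0, 3): punch at orig (6,11); cuts so far [(6, 11)]; region rows[6,7) x cols[8,16) = 1x8
Unfold 1 (reflect across h@7): 2 holes -> [(6, 11), (7, 11)]
Unfold 2 (reflect across h@6): 4 holes -> [(4, 11), (5, 11), (6, 11), (7, 11)]
Unfold 3 (reflect across v@8): 8 holes -> [(4, 4), (4, 11), (5, 4), (5, 11), (6, 4), (6, 11), (7, 4), (7, 11)]
Unfold 4 (reflect across h@4): 16 holes -> [(0, 4), (0, 11), (1, 4), (1, 11), (2, 4), (2, 11), (3, 4), (3, 11), (4, 4), (4, 11), (5, 4), (5, 11), (6, 4), (6, 11), (7, 4), (7, 11)]
Unfold 5 (reflect across h@8): 32 holes -> [(0, 4), (0, 11), (1, 4), (1, 11), (2, 4), (2, 11), (3, 4), (3, 11), (4, 4), (4, 11), (5, 4), (5, 11), (6, 4), (6, 11), (7, 4), (7, 11), (8, 4), (8, 11), (9, 4), (9, 11), (10, 4), (10, 11), (11, 4), (11, 11), (12, 4), (12, 11), (13, 4), (13, 11), (14, 4), (14, 11), (15, 4), (15, 11)]

Answer: ....O......O....
....O......O....
....O......O....
....O......O....
....O......O....
....O......O....
....O......O....
....O......O....
....O......O....
....O......O....
....O......O....
....O......O....
....O......O....
....O......O....
....O......O....
....O......O....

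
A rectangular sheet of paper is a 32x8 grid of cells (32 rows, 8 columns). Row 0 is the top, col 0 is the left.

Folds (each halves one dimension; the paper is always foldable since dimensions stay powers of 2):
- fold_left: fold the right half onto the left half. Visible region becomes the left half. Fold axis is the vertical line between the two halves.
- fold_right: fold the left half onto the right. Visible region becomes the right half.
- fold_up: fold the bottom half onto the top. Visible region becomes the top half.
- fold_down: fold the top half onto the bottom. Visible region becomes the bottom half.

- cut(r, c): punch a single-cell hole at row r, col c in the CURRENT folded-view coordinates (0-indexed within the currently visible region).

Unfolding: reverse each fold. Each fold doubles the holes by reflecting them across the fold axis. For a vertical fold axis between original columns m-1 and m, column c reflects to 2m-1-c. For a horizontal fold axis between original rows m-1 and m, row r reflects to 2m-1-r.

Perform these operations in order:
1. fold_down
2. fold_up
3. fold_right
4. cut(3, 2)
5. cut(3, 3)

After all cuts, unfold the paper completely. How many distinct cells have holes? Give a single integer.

Answer: 16

Derivation:
Op 1 fold_down: fold axis h@16; visible region now rows[16,32) x cols[0,8) = 16x8
Op 2 fold_up: fold axis h@24; visible region now rows[16,24) x cols[0,8) = 8x8
Op 3 fold_right: fold axis v@4; visible region now rows[16,24) x cols[4,8) = 8x4
Op 4 cut(3, 2): punch at orig (19,6); cuts so far [(19, 6)]; region rows[16,24) x cols[4,8) = 8x4
Op 5 cut(3, 3): punch at orig (19,7); cuts so far [(19, 6), (19, 7)]; region rows[16,24) x cols[4,8) = 8x4
Unfold 1 (reflect across v@4): 4 holes -> [(19, 0), (19, 1), (19, 6), (19, 7)]
Unfold 2 (reflect across h@24): 8 holes -> [(19, 0), (19, 1), (19, 6), (19, 7), (28, 0), (28, 1), (28, 6), (28, 7)]
Unfold 3 (reflect across h@16): 16 holes -> [(3, 0), (3, 1), (3, 6), (3, 7), (12, 0), (12, 1), (12, 6), (12, 7), (19, 0), (19, 1), (19, 6), (19, 7), (28, 0), (28, 1), (28, 6), (28, 7)]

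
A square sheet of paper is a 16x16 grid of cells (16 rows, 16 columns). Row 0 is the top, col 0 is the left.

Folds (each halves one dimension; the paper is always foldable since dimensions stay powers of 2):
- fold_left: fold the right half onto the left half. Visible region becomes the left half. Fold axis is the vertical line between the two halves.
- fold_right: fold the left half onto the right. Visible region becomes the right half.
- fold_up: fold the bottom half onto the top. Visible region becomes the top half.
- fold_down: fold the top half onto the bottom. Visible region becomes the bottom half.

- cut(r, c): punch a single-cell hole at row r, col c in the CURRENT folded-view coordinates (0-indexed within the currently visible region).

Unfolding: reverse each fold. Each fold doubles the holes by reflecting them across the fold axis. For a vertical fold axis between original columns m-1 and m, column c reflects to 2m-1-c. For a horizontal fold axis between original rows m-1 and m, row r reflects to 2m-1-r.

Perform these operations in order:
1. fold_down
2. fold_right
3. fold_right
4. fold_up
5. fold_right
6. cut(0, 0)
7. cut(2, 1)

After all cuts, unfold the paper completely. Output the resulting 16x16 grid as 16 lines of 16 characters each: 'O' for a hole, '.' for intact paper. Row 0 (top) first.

Answer: .OO..OO..OO..OO.
................
O..OO..OO..OO..O
................
................
O..OO..OO..OO..O
................
.OO..OO..OO..OO.
.OO..OO..OO..OO.
................
O..OO..OO..OO..O
................
................
O..OO..OO..OO..O
................
.OO..OO..OO..OO.

Derivation:
Op 1 fold_down: fold axis h@8; visible region now rows[8,16) x cols[0,16) = 8x16
Op 2 fold_right: fold axis v@8; visible region now rows[8,16) x cols[8,16) = 8x8
Op 3 fold_right: fold axis v@12; visible region now rows[8,16) x cols[12,16) = 8x4
Op 4 fold_up: fold axis h@12; visible region now rows[8,12) x cols[12,16) = 4x4
Op 5 fold_right: fold axis v@14; visible region now rows[8,12) x cols[14,16) = 4x2
Op 6 cut(0, 0): punch at orig (8,14); cuts so far [(8, 14)]; region rows[8,12) x cols[14,16) = 4x2
Op 7 cut(2, 1): punch at orig (10,15); cuts so far [(8, 14), (10, 15)]; region rows[8,12) x cols[14,16) = 4x2
Unfold 1 (reflect across v@14): 4 holes -> [(8, 13), (8, 14), (10, 12), (10, 15)]
Unfold 2 (reflect across h@12): 8 holes -> [(8, 13), (8, 14), (10, 12), (10, 15), (13, 12), (13, 15), (15, 13), (15, 14)]
Unfold 3 (reflect across v@12): 16 holes -> [(8, 9), (8, 10), (8, 13), (8, 14), (10, 8), (10, 11), (10, 12), (10, 15), (13, 8), (13, 11), (13, 12), (13, 15), (15, 9), (15, 10), (15, 13), (15, 14)]
Unfold 4 (reflect across v@8): 32 holes -> [(8, 1), (8, 2), (8, 5), (8, 6), (8, 9), (8, 10), (8, 13), (8, 14), (10, 0), (10, 3), (10, 4), (10, 7), (10, 8), (10, 11), (10, 12), (10, 15), (13, 0), (13, 3), (13, 4), (13, 7), (13, 8), (13, 11), (13, 12), (13, 15), (15, 1), (15, 2), (15, 5), (15, 6), (15, 9), (15, 10), (15, 13), (15, 14)]
Unfold 5 (reflect across h@8): 64 holes -> [(0, 1), (0, 2), (0, 5), (0, 6), (0, 9), (0, 10), (0, 13), (0, 14), (2, 0), (2, 3), (2, 4), (2, 7), (2, 8), (2, 11), (2, 12), (2, 15), (5, 0), (5, 3), (5, 4), (5, 7), (5, 8), (5, 11), (5, 12), (5, 15), (7, 1), (7, 2), (7, 5), (7, 6), (7, 9), (7, 10), (7, 13), (7, 14), (8, 1), (8, 2), (8, 5), (8, 6), (8, 9), (8, 10), (8, 13), (8, 14), (10, 0), (10, 3), (10, 4), (10, 7), (10, 8), (10, 11), (10, 12), (10, 15), (13, 0), (13, 3), (13, 4), (13, 7), (13, 8), (13, 11), (13, 12), (13, 15), (15, 1), (15, 2), (15, 5), (15, 6), (15, 9), (15, 10), (15, 13), (15, 14)]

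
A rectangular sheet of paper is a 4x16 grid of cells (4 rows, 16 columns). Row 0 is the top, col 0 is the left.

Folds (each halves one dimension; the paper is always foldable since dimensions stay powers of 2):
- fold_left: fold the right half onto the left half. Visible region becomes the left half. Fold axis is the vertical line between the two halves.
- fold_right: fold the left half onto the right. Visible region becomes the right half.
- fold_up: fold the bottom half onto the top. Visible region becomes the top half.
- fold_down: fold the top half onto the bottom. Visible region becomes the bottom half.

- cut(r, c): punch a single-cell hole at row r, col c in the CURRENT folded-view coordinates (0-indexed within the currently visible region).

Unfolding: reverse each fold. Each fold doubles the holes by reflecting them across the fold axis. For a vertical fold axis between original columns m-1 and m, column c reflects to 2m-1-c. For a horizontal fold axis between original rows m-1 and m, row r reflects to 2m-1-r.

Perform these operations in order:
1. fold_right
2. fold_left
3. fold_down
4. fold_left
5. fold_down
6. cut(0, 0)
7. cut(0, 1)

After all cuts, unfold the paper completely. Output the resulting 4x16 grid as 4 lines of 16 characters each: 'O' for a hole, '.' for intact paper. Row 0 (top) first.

Answer: OOOOOOOOOOOOOOOO
OOOOOOOOOOOOOOOO
OOOOOOOOOOOOOOOO
OOOOOOOOOOOOOOOO

Derivation:
Op 1 fold_right: fold axis v@8; visible region now rows[0,4) x cols[8,16) = 4x8
Op 2 fold_left: fold axis v@12; visible region now rows[0,4) x cols[8,12) = 4x4
Op 3 fold_down: fold axis h@2; visible region now rows[2,4) x cols[8,12) = 2x4
Op 4 fold_left: fold axis v@10; visible region now rows[2,4) x cols[8,10) = 2x2
Op 5 fold_down: fold axis h@3; visible region now rows[3,4) x cols[8,10) = 1x2
Op 6 cut(0, 0): punch at orig (3,8); cuts so far [(3, 8)]; region rows[3,4) x cols[8,10) = 1x2
Op 7 cut(0, 1): punch at orig (3,9); cuts so far [(3, 8), (3, 9)]; region rows[3,4) x cols[8,10) = 1x2
Unfold 1 (reflect across h@3): 4 holes -> [(2, 8), (2, 9), (3, 8), (3, 9)]
Unfold 2 (reflect across v@10): 8 holes -> [(2, 8), (2, 9), (2, 10), (2, 11), (3, 8), (3, 9), (3, 10), (3, 11)]
Unfold 3 (reflect across h@2): 16 holes -> [(0, 8), (0, 9), (0, 10), (0, 11), (1, 8), (1, 9), (1, 10), (1, 11), (2, 8), (2, 9), (2, 10), (2, 11), (3, 8), (3, 9), (3, 10), (3, 11)]
Unfold 4 (reflect across v@12): 32 holes -> [(0, 8), (0, 9), (0, 10), (0, 11), (0, 12), (0, 13), (0, 14), (0, 15), (1, 8), (1, 9), (1, 10), (1, 11), (1, 12), (1, 13), (1, 14), (1, 15), (2, 8), (2, 9), (2, 10), (2, 11), (2, 12), (2, 13), (2, 14), (2, 15), (3, 8), (3, 9), (3, 10), (3, 11), (3, 12), (3, 13), (3, 14), (3, 15)]
Unfold 5 (reflect across v@8): 64 holes -> [(0, 0), (0, 1), (0, 2), (0, 3), (0, 4), (0, 5), (0, 6), (0, 7), (0, 8), (0, 9), (0, 10), (0, 11), (0, 12), (0, 13), (0, 14), (0, 15), (1, 0), (1, 1), (1, 2), (1, 3), (1, 4), (1, 5), (1, 6), (1, 7), (1, 8), (1, 9), (1, 10), (1, 11), (1, 12), (1, 13), (1, 14), (1, 15), (2, 0), (2, 1), (2, 2), (2, 3), (2, 4), (2, 5), (2, 6), (2, 7), (2, 8), (2, 9), (2, 10), (2, 11), (2, 12), (2, 13), (2, 14), (2, 15), (3, 0), (3, 1), (3, 2), (3, 3), (3, 4), (3, 5), (3, 6), (3, 7), (3, 8), (3, 9), (3, 10), (3, 11), (3, 12), (3, 13), (3, 14), (3, 15)]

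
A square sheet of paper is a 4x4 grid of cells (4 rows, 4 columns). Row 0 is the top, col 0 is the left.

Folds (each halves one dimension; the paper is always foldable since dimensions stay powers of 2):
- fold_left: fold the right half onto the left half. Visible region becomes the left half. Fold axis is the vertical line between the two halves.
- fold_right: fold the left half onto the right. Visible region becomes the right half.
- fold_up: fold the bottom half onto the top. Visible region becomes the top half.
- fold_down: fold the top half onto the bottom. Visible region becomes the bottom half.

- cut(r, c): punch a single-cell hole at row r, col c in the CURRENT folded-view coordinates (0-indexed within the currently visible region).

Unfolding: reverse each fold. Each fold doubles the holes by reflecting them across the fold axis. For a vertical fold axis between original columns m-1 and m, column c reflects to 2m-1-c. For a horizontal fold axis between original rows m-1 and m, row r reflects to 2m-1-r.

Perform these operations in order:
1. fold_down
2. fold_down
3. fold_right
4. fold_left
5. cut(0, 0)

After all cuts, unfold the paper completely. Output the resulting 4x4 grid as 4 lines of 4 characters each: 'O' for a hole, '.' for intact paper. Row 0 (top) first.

Answer: OOOO
OOOO
OOOO
OOOO

Derivation:
Op 1 fold_down: fold axis h@2; visible region now rows[2,4) x cols[0,4) = 2x4
Op 2 fold_down: fold axis h@3; visible region now rows[3,4) x cols[0,4) = 1x4
Op 3 fold_right: fold axis v@2; visible region now rows[3,4) x cols[2,4) = 1x2
Op 4 fold_left: fold axis v@3; visible region now rows[3,4) x cols[2,3) = 1x1
Op 5 cut(0, 0): punch at orig (3,2); cuts so far [(3, 2)]; region rows[3,4) x cols[2,3) = 1x1
Unfold 1 (reflect across v@3): 2 holes -> [(3, 2), (3, 3)]
Unfold 2 (reflect across v@2): 4 holes -> [(3, 0), (3, 1), (3, 2), (3, 3)]
Unfold 3 (reflect across h@3): 8 holes -> [(2, 0), (2, 1), (2, 2), (2, 3), (3, 0), (3, 1), (3, 2), (3, 3)]
Unfold 4 (reflect across h@2): 16 holes -> [(0, 0), (0, 1), (0, 2), (0, 3), (1, 0), (1, 1), (1, 2), (1, 3), (2, 0), (2, 1), (2, 2), (2, 3), (3, 0), (3, 1), (3, 2), (3, 3)]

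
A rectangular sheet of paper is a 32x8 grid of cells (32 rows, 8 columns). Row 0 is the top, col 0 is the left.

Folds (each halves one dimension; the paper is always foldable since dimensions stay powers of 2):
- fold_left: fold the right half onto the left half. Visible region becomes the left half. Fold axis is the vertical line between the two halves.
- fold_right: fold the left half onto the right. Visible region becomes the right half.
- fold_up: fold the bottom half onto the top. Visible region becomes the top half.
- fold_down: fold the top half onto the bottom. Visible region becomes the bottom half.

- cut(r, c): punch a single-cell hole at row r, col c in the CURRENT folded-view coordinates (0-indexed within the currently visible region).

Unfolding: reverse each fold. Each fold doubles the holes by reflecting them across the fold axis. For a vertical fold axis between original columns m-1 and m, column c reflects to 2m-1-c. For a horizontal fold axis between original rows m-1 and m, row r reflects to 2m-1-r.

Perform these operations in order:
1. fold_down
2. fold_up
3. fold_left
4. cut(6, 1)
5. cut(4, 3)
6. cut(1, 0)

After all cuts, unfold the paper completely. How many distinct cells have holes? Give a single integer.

Answer: 24

Derivation:
Op 1 fold_down: fold axis h@16; visible region now rows[16,32) x cols[0,8) = 16x8
Op 2 fold_up: fold axis h@24; visible region now rows[16,24) x cols[0,8) = 8x8
Op 3 fold_left: fold axis v@4; visible region now rows[16,24) x cols[0,4) = 8x4
Op 4 cut(6, 1): punch at orig (22,1); cuts so far [(22, 1)]; region rows[16,24) x cols[0,4) = 8x4
Op 5 cut(4, 3): punch at orig (20,3); cuts so far [(20, 3), (22, 1)]; region rows[16,24) x cols[0,4) = 8x4
Op 6 cut(1, 0): punch at orig (17,0); cuts so far [(17, 0), (20, 3), (22, 1)]; region rows[16,24) x cols[0,4) = 8x4
Unfold 1 (reflect across v@4): 6 holes -> [(17, 0), (17, 7), (20, 3), (20, 4), (22, 1), (22, 6)]
Unfold 2 (reflect across h@24): 12 holes -> [(17, 0), (17, 7), (20, 3), (20, 4), (22, 1), (22, 6), (25, 1), (25, 6), (27, 3), (27, 4), (30, 0), (30, 7)]
Unfold 3 (reflect across h@16): 24 holes -> [(1, 0), (1, 7), (4, 3), (4, 4), (6, 1), (6, 6), (9, 1), (9, 6), (11, 3), (11, 4), (14, 0), (14, 7), (17, 0), (17, 7), (20, 3), (20, 4), (22, 1), (22, 6), (25, 1), (25, 6), (27, 3), (27, 4), (30, 0), (30, 7)]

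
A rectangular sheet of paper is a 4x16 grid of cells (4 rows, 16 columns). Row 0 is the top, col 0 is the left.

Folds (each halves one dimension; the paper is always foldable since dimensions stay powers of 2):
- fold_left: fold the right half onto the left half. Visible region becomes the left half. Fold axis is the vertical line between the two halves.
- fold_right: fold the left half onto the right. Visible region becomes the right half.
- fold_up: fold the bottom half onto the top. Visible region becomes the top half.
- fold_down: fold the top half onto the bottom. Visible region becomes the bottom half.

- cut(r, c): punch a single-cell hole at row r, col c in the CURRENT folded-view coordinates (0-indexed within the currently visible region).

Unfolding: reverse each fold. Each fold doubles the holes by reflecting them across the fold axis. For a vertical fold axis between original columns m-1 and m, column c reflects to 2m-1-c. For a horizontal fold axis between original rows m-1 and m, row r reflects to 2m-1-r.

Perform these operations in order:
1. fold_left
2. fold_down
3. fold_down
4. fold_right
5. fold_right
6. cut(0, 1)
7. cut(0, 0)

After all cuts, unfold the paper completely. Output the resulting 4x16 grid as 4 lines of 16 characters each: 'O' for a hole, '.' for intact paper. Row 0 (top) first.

Answer: OOOOOOOOOOOOOOOO
OOOOOOOOOOOOOOOO
OOOOOOOOOOOOOOOO
OOOOOOOOOOOOOOOO

Derivation:
Op 1 fold_left: fold axis v@8; visible region now rows[0,4) x cols[0,8) = 4x8
Op 2 fold_down: fold axis h@2; visible region now rows[2,4) x cols[0,8) = 2x8
Op 3 fold_down: fold axis h@3; visible region now rows[3,4) x cols[0,8) = 1x8
Op 4 fold_right: fold axis v@4; visible region now rows[3,4) x cols[4,8) = 1x4
Op 5 fold_right: fold axis v@6; visible region now rows[3,4) x cols[6,8) = 1x2
Op 6 cut(0, 1): punch at orig (3,7); cuts so far [(3, 7)]; region rows[3,4) x cols[6,8) = 1x2
Op 7 cut(0, 0): punch at orig (3,6); cuts so far [(3, 6), (3, 7)]; region rows[3,4) x cols[6,8) = 1x2
Unfold 1 (reflect across v@6): 4 holes -> [(3, 4), (3, 5), (3, 6), (3, 7)]
Unfold 2 (reflect across v@4): 8 holes -> [(3, 0), (3, 1), (3, 2), (3, 3), (3, 4), (3, 5), (3, 6), (3, 7)]
Unfold 3 (reflect across h@3): 16 holes -> [(2, 0), (2, 1), (2, 2), (2, 3), (2, 4), (2, 5), (2, 6), (2, 7), (3, 0), (3, 1), (3, 2), (3, 3), (3, 4), (3, 5), (3, 6), (3, 7)]
Unfold 4 (reflect across h@2): 32 holes -> [(0, 0), (0, 1), (0, 2), (0, 3), (0, 4), (0, 5), (0, 6), (0, 7), (1, 0), (1, 1), (1, 2), (1, 3), (1, 4), (1, 5), (1, 6), (1, 7), (2, 0), (2, 1), (2, 2), (2, 3), (2, 4), (2, 5), (2, 6), (2, 7), (3, 0), (3, 1), (3, 2), (3, 3), (3, 4), (3, 5), (3, 6), (3, 7)]
Unfold 5 (reflect across v@8): 64 holes -> [(0, 0), (0, 1), (0, 2), (0, 3), (0, 4), (0, 5), (0, 6), (0, 7), (0, 8), (0, 9), (0, 10), (0, 11), (0, 12), (0, 13), (0, 14), (0, 15), (1, 0), (1, 1), (1, 2), (1, 3), (1, 4), (1, 5), (1, 6), (1, 7), (1, 8), (1, 9), (1, 10), (1, 11), (1, 12), (1, 13), (1, 14), (1, 15), (2, 0), (2, 1), (2, 2), (2, 3), (2, 4), (2, 5), (2, 6), (2, 7), (2, 8), (2, 9), (2, 10), (2, 11), (2, 12), (2, 13), (2, 14), (2, 15), (3, 0), (3, 1), (3, 2), (3, 3), (3, 4), (3, 5), (3, 6), (3, 7), (3, 8), (3, 9), (3, 10), (3, 11), (3, 12), (3, 13), (3, 14), (3, 15)]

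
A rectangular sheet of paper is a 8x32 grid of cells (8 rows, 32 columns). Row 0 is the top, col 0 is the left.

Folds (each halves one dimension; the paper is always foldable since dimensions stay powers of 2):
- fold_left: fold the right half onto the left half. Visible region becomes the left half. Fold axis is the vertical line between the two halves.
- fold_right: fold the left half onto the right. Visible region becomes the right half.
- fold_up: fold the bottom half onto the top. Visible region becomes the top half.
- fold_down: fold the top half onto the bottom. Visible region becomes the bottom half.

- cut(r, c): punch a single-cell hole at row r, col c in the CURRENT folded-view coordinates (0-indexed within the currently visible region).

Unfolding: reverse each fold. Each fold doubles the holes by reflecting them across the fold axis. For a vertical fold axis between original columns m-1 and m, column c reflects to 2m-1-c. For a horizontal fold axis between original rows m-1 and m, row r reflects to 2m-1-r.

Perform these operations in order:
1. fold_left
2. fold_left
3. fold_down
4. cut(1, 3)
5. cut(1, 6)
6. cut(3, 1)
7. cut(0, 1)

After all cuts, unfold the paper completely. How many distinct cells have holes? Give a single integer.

Op 1 fold_left: fold axis v@16; visible region now rows[0,8) x cols[0,16) = 8x16
Op 2 fold_left: fold axis v@8; visible region now rows[0,8) x cols[0,8) = 8x8
Op 3 fold_down: fold axis h@4; visible region now rows[4,8) x cols[0,8) = 4x8
Op 4 cut(1, 3): punch at orig (5,3); cuts so far [(5, 3)]; region rows[4,8) x cols[0,8) = 4x8
Op 5 cut(1, 6): punch at orig (5,6); cuts so far [(5, 3), (5, 6)]; region rows[4,8) x cols[0,8) = 4x8
Op 6 cut(3, 1): punch at orig (7,1); cuts so far [(5, 3), (5, 6), (7, 1)]; region rows[4,8) x cols[0,8) = 4x8
Op 7 cut(0, 1): punch at orig (4,1); cuts so far [(4, 1), (5, 3), (5, 6), (7, 1)]; region rows[4,8) x cols[0,8) = 4x8
Unfold 1 (reflect across h@4): 8 holes -> [(0, 1), (2, 3), (2, 6), (3, 1), (4, 1), (5, 3), (5, 6), (7, 1)]
Unfold 2 (reflect across v@8): 16 holes -> [(0, 1), (0, 14), (2, 3), (2, 6), (2, 9), (2, 12), (3, 1), (3, 14), (4, 1), (4, 14), (5, 3), (5, 6), (5, 9), (5, 12), (7, 1), (7, 14)]
Unfold 3 (reflect across v@16): 32 holes -> [(0, 1), (0, 14), (0, 17), (0, 30), (2, 3), (2, 6), (2, 9), (2, 12), (2, 19), (2, 22), (2, 25), (2, 28), (3, 1), (3, 14), (3, 17), (3, 30), (4, 1), (4, 14), (4, 17), (4, 30), (5, 3), (5, 6), (5, 9), (5, 12), (5, 19), (5, 22), (5, 25), (5, 28), (7, 1), (7, 14), (7, 17), (7, 30)]

Answer: 32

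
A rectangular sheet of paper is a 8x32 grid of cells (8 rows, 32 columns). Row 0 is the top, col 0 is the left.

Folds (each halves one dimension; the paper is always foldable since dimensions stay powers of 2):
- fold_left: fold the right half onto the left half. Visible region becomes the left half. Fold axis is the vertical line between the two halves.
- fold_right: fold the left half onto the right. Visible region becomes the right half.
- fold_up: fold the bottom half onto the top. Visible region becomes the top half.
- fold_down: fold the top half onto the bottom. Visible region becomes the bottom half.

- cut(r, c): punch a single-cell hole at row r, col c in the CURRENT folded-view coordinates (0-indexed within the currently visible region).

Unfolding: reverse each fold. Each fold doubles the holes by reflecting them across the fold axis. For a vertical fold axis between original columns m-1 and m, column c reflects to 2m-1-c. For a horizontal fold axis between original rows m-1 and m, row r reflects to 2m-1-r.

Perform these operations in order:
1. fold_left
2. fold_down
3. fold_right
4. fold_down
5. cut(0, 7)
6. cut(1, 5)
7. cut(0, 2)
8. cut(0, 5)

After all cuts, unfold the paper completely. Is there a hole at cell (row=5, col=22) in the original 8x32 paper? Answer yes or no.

Answer: no

Derivation:
Op 1 fold_left: fold axis v@16; visible region now rows[0,8) x cols[0,16) = 8x16
Op 2 fold_down: fold axis h@4; visible region now rows[4,8) x cols[0,16) = 4x16
Op 3 fold_right: fold axis v@8; visible region now rows[4,8) x cols[8,16) = 4x8
Op 4 fold_down: fold axis h@6; visible region now rows[6,8) x cols[8,16) = 2x8
Op 5 cut(0, 7): punch at orig (6,15); cuts so far [(6, 15)]; region rows[6,8) x cols[8,16) = 2x8
Op 6 cut(1, 5): punch at orig (7,13); cuts so far [(6, 15), (7, 13)]; region rows[6,8) x cols[8,16) = 2x8
Op 7 cut(0, 2): punch at orig (6,10); cuts so far [(6, 10), (6, 15), (7, 13)]; region rows[6,8) x cols[8,16) = 2x8
Op 8 cut(0, 5): punch at orig (6,13); cuts so far [(6, 10), (6, 13), (6, 15), (7, 13)]; region rows[6,8) x cols[8,16) = 2x8
Unfold 1 (reflect across h@6): 8 holes -> [(4, 13), (5, 10), (5, 13), (5, 15), (6, 10), (6, 13), (6, 15), (7, 13)]
Unfold 2 (reflect across v@8): 16 holes -> [(4, 2), (4, 13), (5, 0), (5, 2), (5, 5), (5, 10), (5, 13), (5, 15), (6, 0), (6, 2), (6, 5), (6, 10), (6, 13), (6, 15), (7, 2), (7, 13)]
Unfold 3 (reflect across h@4): 32 holes -> [(0, 2), (0, 13), (1, 0), (1, 2), (1, 5), (1, 10), (1, 13), (1, 15), (2, 0), (2, 2), (2, 5), (2, 10), (2, 13), (2, 15), (3, 2), (3, 13), (4, 2), (4, 13), (5, 0), (5, 2), (5, 5), (5, 10), (5, 13), (5, 15), (6, 0), (6, 2), (6, 5), (6, 10), (6, 13), (6, 15), (7, 2), (7, 13)]
Unfold 4 (reflect across v@16): 64 holes -> [(0, 2), (0, 13), (0, 18), (0, 29), (1, 0), (1, 2), (1, 5), (1, 10), (1, 13), (1, 15), (1, 16), (1, 18), (1, 21), (1, 26), (1, 29), (1, 31), (2, 0), (2, 2), (2, 5), (2, 10), (2, 13), (2, 15), (2, 16), (2, 18), (2, 21), (2, 26), (2, 29), (2, 31), (3, 2), (3, 13), (3, 18), (3, 29), (4, 2), (4, 13), (4, 18), (4, 29), (5, 0), (5, 2), (5, 5), (5, 10), (5, 13), (5, 15), (5, 16), (5, 18), (5, 21), (5, 26), (5, 29), (5, 31), (6, 0), (6, 2), (6, 5), (6, 10), (6, 13), (6, 15), (6, 16), (6, 18), (6, 21), (6, 26), (6, 29), (6, 31), (7, 2), (7, 13), (7, 18), (7, 29)]
Holes: [(0, 2), (0, 13), (0, 18), (0, 29), (1, 0), (1, 2), (1, 5), (1, 10), (1, 13), (1, 15), (1, 16), (1, 18), (1, 21), (1, 26), (1, 29), (1, 31), (2, 0), (2, 2), (2, 5), (2, 10), (2, 13), (2, 15), (2, 16), (2, 18), (2, 21), (2, 26), (2, 29), (2, 31), (3, 2), (3, 13), (3, 18), (3, 29), (4, 2), (4, 13), (4, 18), (4, 29), (5, 0), (5, 2), (5, 5), (5, 10), (5, 13), (5, 15), (5, 16), (5, 18), (5, 21), (5, 26), (5, 29), (5, 31), (6, 0), (6, 2), (6, 5), (6, 10), (6, 13), (6, 15), (6, 16), (6, 18), (6, 21), (6, 26), (6, 29), (6, 31), (7, 2), (7, 13), (7, 18), (7, 29)]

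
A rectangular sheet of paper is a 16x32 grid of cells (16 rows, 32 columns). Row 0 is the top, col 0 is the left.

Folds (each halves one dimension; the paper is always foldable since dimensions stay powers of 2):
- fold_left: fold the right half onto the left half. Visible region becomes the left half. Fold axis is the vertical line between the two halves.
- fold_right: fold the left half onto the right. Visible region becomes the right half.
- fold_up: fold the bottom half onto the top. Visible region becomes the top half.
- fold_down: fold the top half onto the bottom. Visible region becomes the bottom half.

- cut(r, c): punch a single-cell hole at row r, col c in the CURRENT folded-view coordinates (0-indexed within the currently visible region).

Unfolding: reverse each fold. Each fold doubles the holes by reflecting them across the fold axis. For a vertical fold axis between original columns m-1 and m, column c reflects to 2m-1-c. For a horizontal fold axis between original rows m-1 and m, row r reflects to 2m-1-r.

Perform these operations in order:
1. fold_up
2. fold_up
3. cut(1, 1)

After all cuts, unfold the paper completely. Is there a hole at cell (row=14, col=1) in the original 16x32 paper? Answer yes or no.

Answer: yes

Derivation:
Op 1 fold_up: fold axis h@8; visible region now rows[0,8) x cols[0,32) = 8x32
Op 2 fold_up: fold axis h@4; visible region now rows[0,4) x cols[0,32) = 4x32
Op 3 cut(1, 1): punch at orig (1,1); cuts so far [(1, 1)]; region rows[0,4) x cols[0,32) = 4x32
Unfold 1 (reflect across h@4): 2 holes -> [(1, 1), (6, 1)]
Unfold 2 (reflect across h@8): 4 holes -> [(1, 1), (6, 1), (9, 1), (14, 1)]
Holes: [(1, 1), (6, 1), (9, 1), (14, 1)]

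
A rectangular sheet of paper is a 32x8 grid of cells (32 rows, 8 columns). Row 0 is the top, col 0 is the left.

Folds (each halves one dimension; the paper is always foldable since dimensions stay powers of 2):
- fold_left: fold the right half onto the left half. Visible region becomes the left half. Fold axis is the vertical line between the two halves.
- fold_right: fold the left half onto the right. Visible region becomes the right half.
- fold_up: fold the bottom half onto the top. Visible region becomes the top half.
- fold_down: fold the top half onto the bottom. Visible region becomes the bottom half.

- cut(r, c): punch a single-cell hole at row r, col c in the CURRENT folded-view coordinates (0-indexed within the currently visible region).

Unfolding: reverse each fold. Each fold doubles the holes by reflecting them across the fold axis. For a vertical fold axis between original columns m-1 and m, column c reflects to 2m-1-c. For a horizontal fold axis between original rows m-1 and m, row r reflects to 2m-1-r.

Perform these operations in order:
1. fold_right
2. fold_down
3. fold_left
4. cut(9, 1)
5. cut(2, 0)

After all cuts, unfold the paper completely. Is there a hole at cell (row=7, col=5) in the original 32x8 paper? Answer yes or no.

Answer: no

Derivation:
Op 1 fold_right: fold axis v@4; visible region now rows[0,32) x cols[4,8) = 32x4
Op 2 fold_down: fold axis h@16; visible region now rows[16,32) x cols[4,8) = 16x4
Op 3 fold_left: fold axis v@6; visible region now rows[16,32) x cols[4,6) = 16x2
Op 4 cut(9, 1): punch at orig (25,5); cuts so far [(25, 5)]; region rows[16,32) x cols[4,6) = 16x2
Op 5 cut(2, 0): punch at orig (18,4); cuts so far [(18, 4), (25, 5)]; region rows[16,32) x cols[4,6) = 16x2
Unfold 1 (reflect across v@6): 4 holes -> [(18, 4), (18, 7), (25, 5), (25, 6)]
Unfold 2 (reflect across h@16): 8 holes -> [(6, 5), (6, 6), (13, 4), (13, 7), (18, 4), (18, 7), (25, 5), (25, 6)]
Unfold 3 (reflect across v@4): 16 holes -> [(6, 1), (6, 2), (6, 5), (6, 6), (13, 0), (13, 3), (13, 4), (13, 7), (18, 0), (18, 3), (18, 4), (18, 7), (25, 1), (25, 2), (25, 5), (25, 6)]
Holes: [(6, 1), (6, 2), (6, 5), (6, 6), (13, 0), (13, 3), (13, 4), (13, 7), (18, 0), (18, 3), (18, 4), (18, 7), (25, 1), (25, 2), (25, 5), (25, 6)]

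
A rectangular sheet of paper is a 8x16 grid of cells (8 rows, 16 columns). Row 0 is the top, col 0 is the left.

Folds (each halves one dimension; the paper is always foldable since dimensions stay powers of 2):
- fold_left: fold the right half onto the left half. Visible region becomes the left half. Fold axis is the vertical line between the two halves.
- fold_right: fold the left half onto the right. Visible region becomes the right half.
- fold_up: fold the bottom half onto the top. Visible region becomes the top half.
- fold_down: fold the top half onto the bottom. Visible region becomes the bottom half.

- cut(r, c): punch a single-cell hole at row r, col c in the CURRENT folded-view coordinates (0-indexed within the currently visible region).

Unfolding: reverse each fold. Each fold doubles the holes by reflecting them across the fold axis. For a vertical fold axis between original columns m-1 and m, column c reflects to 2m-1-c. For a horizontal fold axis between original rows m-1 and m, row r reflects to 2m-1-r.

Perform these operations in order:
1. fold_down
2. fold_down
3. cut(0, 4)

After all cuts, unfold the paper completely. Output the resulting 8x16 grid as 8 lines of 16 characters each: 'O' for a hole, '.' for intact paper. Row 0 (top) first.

Op 1 fold_down: fold axis h@4; visible region now rows[4,8) x cols[0,16) = 4x16
Op 2 fold_down: fold axis h@6; visible region now rows[6,8) x cols[0,16) = 2x16
Op 3 cut(0, 4): punch at orig (6,4); cuts so far [(6, 4)]; region rows[6,8) x cols[0,16) = 2x16
Unfold 1 (reflect across h@6): 2 holes -> [(5, 4), (6, 4)]
Unfold 2 (reflect across h@4): 4 holes -> [(1, 4), (2, 4), (5, 4), (6, 4)]

Answer: ................
....O...........
....O...........
................
................
....O...........
....O...........
................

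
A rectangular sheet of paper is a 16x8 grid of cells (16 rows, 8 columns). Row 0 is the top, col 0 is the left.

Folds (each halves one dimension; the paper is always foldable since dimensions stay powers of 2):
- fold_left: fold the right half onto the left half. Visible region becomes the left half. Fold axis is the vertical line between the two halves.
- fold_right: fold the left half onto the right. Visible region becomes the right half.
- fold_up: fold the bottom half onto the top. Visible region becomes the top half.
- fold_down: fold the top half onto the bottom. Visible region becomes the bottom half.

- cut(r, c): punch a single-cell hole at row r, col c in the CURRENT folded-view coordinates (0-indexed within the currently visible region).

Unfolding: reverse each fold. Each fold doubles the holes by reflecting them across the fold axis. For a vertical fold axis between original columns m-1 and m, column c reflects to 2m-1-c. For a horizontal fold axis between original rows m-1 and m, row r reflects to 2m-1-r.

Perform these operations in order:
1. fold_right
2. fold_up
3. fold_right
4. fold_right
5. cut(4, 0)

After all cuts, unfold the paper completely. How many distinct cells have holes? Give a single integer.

Op 1 fold_right: fold axis v@4; visible region now rows[0,16) x cols[4,8) = 16x4
Op 2 fold_up: fold axis h@8; visible region now rows[0,8) x cols[4,8) = 8x4
Op 3 fold_right: fold axis v@6; visible region now rows[0,8) x cols[6,8) = 8x2
Op 4 fold_right: fold axis v@7; visible region now rows[0,8) x cols[7,8) = 8x1
Op 5 cut(4, 0): punch at orig (4,7); cuts so far [(4, 7)]; region rows[0,8) x cols[7,8) = 8x1
Unfold 1 (reflect across v@7): 2 holes -> [(4, 6), (4, 7)]
Unfold 2 (reflect across v@6): 4 holes -> [(4, 4), (4, 5), (4, 6), (4, 7)]
Unfold 3 (reflect across h@8): 8 holes -> [(4, 4), (4, 5), (4, 6), (4, 7), (11, 4), (11, 5), (11, 6), (11, 7)]
Unfold 4 (reflect across v@4): 16 holes -> [(4, 0), (4, 1), (4, 2), (4, 3), (4, 4), (4, 5), (4, 6), (4, 7), (11, 0), (11, 1), (11, 2), (11, 3), (11, 4), (11, 5), (11, 6), (11, 7)]

Answer: 16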